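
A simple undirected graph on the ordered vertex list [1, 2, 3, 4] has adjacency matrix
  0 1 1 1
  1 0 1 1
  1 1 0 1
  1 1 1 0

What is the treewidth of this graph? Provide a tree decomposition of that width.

Treewidth 3.
Bags: B1 = {1, 2, 3, 4}
Tree: (single bag)

A single bag containing all 4 vertices is trivially a valid decomposition of width 3. For the lower bound, the 4 vertices {1, 2, 3, 4} are pairwise adjacent, and any tree decomposition puts a clique entirely inside one bag — forcing width ≥ 3. Therefore the treewidth is 3.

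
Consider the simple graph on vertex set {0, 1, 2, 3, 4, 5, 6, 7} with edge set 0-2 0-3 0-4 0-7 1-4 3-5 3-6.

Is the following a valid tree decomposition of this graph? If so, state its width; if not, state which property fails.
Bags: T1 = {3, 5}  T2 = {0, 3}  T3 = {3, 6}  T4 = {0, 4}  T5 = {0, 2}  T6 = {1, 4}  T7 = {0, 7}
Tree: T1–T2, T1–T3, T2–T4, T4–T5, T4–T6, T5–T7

Yes; width 1.

Checking the three conditions: (i) the bags cover all of {0, 1, 2, 3, 4, 5, 6, 7}; (ii) for each edge, some bag contains both endpoints; (iii) the bags containing any fixed vertex form a subtree. All hold, so the decomposition is valid with width 2 − 1 = 1.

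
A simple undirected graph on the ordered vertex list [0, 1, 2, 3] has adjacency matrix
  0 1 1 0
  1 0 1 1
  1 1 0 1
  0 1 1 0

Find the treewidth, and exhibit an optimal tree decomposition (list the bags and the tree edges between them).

Each bag holds 3 vertices, so the decomposition has width 2, which upper-bounds the treewidth. On the other hand G contains the 3-clique {0, 1, 2}. A clique must lie in a single bag of any decomposition, so no decomposition can have width below 2. Combining the bounds, tw(G) = 2.

Treewidth 2.
One such decomposition:
Bags: B1 = {0, 1, 2}  B2 = {1, 2, 3}
Tree: B1–B2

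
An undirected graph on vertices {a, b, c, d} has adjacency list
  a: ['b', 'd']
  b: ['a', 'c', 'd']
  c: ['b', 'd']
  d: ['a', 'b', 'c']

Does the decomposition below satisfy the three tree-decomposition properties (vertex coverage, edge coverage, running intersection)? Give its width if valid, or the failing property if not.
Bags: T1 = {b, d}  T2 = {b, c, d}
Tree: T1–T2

A tree decomposition must satisfy three properties: every vertex lies in some bag; for every edge, both endpoints lie together in some bag; and for every vertex, the bags containing it form a connected subtree. Here vertex a appears in no bag, so the decomposition is invalid.

No — vertex a appears in no bag.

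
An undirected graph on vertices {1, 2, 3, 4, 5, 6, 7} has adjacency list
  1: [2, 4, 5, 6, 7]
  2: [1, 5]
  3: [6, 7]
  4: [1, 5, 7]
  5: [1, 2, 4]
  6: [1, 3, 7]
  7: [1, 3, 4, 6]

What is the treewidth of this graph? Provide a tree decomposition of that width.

Treewidth 2.
One such decomposition:
Bags: B1 = {1, 2, 5}  B2 = {1, 4, 5}  B3 = {1, 4, 7}  B4 = {1, 6, 7}  B5 = {3, 6, 7}
Tree: B1–B2, B2–B3, B3–B4, B4–B5

Each bag holds 3 vertices, so the decomposition has width 2, which upper-bounds the treewidth. For the lower bound, the 3 vertices {1, 2, 5} are pairwise adjacent, and any tree decomposition puts a clique entirely inside one bag — forcing width ≥ 2. The upper and lower bounds meet at 2, so that is the treewidth.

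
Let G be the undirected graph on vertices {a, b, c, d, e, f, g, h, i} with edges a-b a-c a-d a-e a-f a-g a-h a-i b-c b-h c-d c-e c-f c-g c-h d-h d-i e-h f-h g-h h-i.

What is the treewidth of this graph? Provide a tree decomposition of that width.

Each bag holds 4 vertices, so the decomposition has width 3, which upper-bounds the treewidth. Conversely, {a, c, d, h} is a clique of size 4, and the vertices of any clique must share a bag in every tree decomposition; so some bag has ≥ 4 vertices and tw(G) ≥ 3. Therefore the treewidth is 3.

Treewidth 3.
One optimal decomposition is:
Bags: B1 = {a, b, c, h}  B2 = {a, c, d, h}  B3 = {a, d, h, i}  B4 = {a, c, g, h}  B5 = {a, c, f, h}  B6 = {a, c, e, h}
Tree: B1–B2, B2–B3, B2–B4, B4–B5, B2–B6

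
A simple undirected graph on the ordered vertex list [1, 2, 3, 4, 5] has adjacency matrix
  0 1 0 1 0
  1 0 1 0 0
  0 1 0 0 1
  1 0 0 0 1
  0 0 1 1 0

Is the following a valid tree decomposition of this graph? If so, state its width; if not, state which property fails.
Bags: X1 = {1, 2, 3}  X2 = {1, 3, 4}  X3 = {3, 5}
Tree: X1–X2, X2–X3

No — edge (4,5) lies in no bag.

A tree decomposition must satisfy three properties: every vertex lies in some bag; for every edge, both endpoints lie together in some bag; and for every vertex, the bags containing it form a connected subtree. Here edge (4,5) lies in no bag, so the decomposition is invalid.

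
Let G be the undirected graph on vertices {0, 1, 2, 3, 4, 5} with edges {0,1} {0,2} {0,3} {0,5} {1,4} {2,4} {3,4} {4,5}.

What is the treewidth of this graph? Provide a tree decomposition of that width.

Treewidth 2.
Bags: B1 = {0, 1, 4}  B2 = {0, 4, 5}  B3 = {0, 3, 4}  B4 = {0, 2, 4}
Tree: B1–B2, B2–B3, B3–B4

Every bag has size at most 3, so the width is 3 − 1 = 2 and tw(G) ≤ 2. For the lower bound, G contains the cycle 1–0–5–4–1, so G is not a forest; only forests have treewidth ≤ 1, hence tw(G) ≥ 2. Therefore the treewidth is 2.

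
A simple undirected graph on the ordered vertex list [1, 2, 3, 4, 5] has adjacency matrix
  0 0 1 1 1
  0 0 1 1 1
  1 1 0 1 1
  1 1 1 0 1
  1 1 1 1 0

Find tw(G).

A width-3 tree decomposition is:
Bags: B1 = {2, 3, 4, 5}  B2 = {1, 3, 4, 5}
Tree: B1–B2
Every bag has size at most 4, so the width is 4 − 1 = 3 and tw(G) ≤ 3. On the other hand G contains the 4-clique {1, 3, 4, 5}. A clique must lie in a single bag of any decomposition, so no decomposition can have width below 3. Therefore the treewidth is 3.

3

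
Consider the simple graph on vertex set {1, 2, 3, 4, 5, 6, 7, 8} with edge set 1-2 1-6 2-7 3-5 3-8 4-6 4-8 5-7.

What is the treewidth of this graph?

A width-2 tree decomposition is:
Bags: B1 = {1, 2, 7}  B2 = {1, 6, 7}  B3 = {4, 6, 7}  B4 = {4, 7, 8}  B5 = {3, 7, 8}  B6 = {3, 5, 7}
Tree: B1–B2, B2–B3, B3–B4, B4–B5, B5–B6
Every bag has size at most 3, so the width is 3 − 1 = 2 and tw(G) ≤ 2. For the lower bound, G contains the cycle 7–2–1–6–4–8–3–5–7, so G is not a forest; only forests have treewidth ≤ 1, hence tw(G) ≥ 2. Combining the bounds, tw(G) = 2.

2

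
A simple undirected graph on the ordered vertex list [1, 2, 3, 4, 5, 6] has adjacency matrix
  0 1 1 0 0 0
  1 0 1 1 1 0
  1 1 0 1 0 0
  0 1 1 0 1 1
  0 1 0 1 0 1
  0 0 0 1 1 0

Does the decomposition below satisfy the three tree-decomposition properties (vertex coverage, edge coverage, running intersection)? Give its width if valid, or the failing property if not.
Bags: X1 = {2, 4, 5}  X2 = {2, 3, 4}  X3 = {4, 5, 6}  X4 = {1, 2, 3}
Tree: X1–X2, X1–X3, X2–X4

Yes; width 2.

Vertex coverage: the bags together contain {1, 2, 3, 4, 5, 6}, the full vertex set. Edge coverage: each edge of G has both endpoints in at least one bag. Running intersection: for every vertex, the bags containing it form a connected subtree. All three properties hold, so this is a valid tree decomposition of width max|bag| − 1 = 2, and hence tw(G) ≤ 2.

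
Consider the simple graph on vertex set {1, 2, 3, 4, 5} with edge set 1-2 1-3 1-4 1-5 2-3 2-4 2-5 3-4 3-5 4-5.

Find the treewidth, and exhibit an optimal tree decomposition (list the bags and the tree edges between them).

With just one bag of size 5, the width is 5 − 1 = 4, so tw(G) ≤ 4. For the lower bound, the 5 vertices {1, 2, 3, 4, 5} are pairwise adjacent, and any tree decomposition puts a clique entirely inside one bag — forcing width ≥ 4. The upper and lower bounds meet at 4, so that is the treewidth.

Treewidth 4.
One such decomposition:
Bags: B1 = {1, 2, 3, 4, 5}
Tree: (single bag)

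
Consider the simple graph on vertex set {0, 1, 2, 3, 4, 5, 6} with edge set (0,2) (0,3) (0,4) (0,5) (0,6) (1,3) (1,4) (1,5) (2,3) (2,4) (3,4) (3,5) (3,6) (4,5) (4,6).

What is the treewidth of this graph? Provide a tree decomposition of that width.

The largest bag has 4 vertices, giving width 3; this decomposition certifies tw(G) ≤ 3. For the lower bound, the 4 vertices {0, 2, 3, 4} are pairwise adjacent, and any tree decomposition puts a clique entirely inside one bag — forcing width ≥ 3. Hence tw(G) = 3 exactly.

Treewidth 3.
One optimal decomposition is:
Bags: B1 = {0, 3, 4, 5}  B2 = {0, 2, 3, 4}  B3 = {0, 3, 4, 6}  B4 = {1, 3, 4, 5}
Tree: B1–B2, B2–B3, B1–B4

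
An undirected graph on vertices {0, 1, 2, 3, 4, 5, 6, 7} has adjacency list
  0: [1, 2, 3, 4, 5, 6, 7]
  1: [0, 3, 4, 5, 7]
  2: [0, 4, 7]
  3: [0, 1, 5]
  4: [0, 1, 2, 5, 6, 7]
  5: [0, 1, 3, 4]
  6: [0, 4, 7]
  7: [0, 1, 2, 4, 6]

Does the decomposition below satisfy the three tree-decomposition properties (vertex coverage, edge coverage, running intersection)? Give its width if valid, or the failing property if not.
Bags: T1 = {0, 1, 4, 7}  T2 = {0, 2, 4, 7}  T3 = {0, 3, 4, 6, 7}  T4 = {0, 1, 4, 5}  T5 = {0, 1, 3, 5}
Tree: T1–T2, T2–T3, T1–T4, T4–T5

A tree decomposition must satisfy three properties: every vertex lies in some bag; for every edge, both endpoints lie together in some bag; and for every vertex, the bags containing it form a connected subtree. Here bags containing vertex 3 are not connected in the tree, so the decomposition is invalid.

No — bags containing vertex 3 are not connected in the tree.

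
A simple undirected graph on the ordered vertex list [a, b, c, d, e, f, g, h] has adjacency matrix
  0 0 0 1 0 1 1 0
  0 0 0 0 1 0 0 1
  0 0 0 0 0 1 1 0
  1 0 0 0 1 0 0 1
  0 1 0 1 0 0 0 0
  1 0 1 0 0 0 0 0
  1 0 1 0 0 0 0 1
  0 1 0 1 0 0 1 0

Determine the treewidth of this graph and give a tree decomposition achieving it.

Treewidth 2.
Bags: B1 = {a, c, f}  B2 = {a, c, g}  B3 = {a, d, g}  B4 = {d, g, h}  B5 = {d, e, h}  B6 = {b, e, h}
Tree: B1–B2, B2–B3, B3–B4, B4–B5, B5–B6

Every bag has size at most 3, so the width is 3 − 1 = 2 and tw(G) ≤ 2. Since f–c–g–a–f is a cycle in G, G is not acyclic. Forests are exactly the graphs of treewidth ≤ 1, so tw(G) ≥ 2. Hence tw(G) = 2 exactly.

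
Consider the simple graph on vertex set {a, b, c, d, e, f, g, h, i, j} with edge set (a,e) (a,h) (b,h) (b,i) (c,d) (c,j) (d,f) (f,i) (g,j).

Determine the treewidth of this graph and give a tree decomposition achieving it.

Every bag has size at most 2, so the width is 2 − 1 = 1 and tw(G) ≤ 1. Since G has at least one edge (e.g. g–j), it is not an edgeless graph, so tw(G) ≥ 1. Combining the bounds, tw(G) = 1.

Treewidth 1.
Bags: B1 = {g, j}  B2 = {c, j}  B3 = {c, d}  B4 = {d, f}  B5 = {f, i}  B6 = {b, i}  B7 = {b, h}  B8 = {a, h}  B9 = {a, e}
Tree: B1–B2, B2–B3, B3–B4, B4–B5, B5–B6, B6–B7, B7–B8, B8–B9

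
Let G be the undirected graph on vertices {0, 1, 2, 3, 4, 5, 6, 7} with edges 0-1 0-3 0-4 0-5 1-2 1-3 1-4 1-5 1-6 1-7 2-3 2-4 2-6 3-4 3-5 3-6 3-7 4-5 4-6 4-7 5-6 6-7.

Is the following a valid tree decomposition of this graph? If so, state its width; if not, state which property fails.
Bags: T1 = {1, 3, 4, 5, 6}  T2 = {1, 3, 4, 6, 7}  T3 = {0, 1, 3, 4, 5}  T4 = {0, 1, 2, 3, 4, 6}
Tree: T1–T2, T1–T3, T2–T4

A tree decomposition must satisfy three properties: every vertex lies in some bag; for every edge, both endpoints lie together in some bag; and for every vertex, the bags containing it form a connected subtree. Here bags containing vertex 0 are not connected in the tree, so the decomposition is invalid.

No — bags containing vertex 0 are not connected in the tree.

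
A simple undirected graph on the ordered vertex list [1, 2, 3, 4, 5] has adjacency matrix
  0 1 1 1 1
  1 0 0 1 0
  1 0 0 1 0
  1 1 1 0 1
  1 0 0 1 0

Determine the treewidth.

2

A width-2 tree decomposition is:
Bags: B1 = {1, 4, 5}  B2 = {1, 2, 4}  B3 = {1, 3, 4}
Tree: B1–B2, B1–B3
The largest bag has 3 vertices, giving width 2; this decomposition certifies tw(G) ≤ 2. Conversely, {1, 2, 4} is a clique of size 3, and the vertices of any clique must share a bag in every tree decomposition; so some bag has ≥ 3 vertices and tw(G) ≥ 2. Hence tw(G) = 2 exactly.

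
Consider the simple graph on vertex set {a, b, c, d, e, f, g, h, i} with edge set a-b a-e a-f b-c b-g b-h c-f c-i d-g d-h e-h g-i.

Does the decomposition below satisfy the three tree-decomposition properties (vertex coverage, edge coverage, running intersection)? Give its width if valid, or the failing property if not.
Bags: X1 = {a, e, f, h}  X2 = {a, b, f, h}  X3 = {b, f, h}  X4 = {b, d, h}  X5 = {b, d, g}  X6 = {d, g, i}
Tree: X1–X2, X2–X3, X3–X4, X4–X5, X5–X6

A tree decomposition must satisfy three properties: every vertex lies in some bag; for every edge, both endpoints lie together in some bag; and for every vertex, the bags containing it form a connected subtree. Here vertex c appears in no bag, so the decomposition is invalid.

No — vertex c appears in no bag.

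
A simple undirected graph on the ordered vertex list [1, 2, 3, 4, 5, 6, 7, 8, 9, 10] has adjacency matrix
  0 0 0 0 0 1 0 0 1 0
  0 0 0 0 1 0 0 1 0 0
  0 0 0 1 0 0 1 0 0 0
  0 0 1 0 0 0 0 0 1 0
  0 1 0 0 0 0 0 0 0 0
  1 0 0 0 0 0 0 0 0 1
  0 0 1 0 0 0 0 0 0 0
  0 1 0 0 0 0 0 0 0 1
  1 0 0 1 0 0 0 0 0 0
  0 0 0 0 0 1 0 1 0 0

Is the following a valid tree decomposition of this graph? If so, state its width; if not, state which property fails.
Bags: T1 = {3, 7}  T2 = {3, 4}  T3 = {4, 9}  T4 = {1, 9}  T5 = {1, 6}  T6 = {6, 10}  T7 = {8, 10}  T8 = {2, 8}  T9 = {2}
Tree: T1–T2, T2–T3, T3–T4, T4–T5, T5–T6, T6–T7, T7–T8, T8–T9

A tree decomposition must satisfy three properties: every vertex lies in some bag; for every edge, both endpoints lie together in some bag; and for every vertex, the bags containing it form a connected subtree. Here vertex 5 appears in no bag, so the decomposition is invalid.

No — vertex 5 appears in no bag.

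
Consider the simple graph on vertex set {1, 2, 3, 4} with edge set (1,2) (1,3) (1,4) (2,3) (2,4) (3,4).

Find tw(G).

3

A width-3 tree decomposition is:
Bags: B1 = {1, 2, 3, 4}
Tree: (single bag)
A single bag containing all 4 vertices is trivially a valid decomposition of width 3. For the lower bound, the 4 vertices {1, 2, 3, 4} are pairwise adjacent, and any tree decomposition puts a clique entirely inside one bag — forcing width ≥ 3. Combining the bounds, tw(G) = 3.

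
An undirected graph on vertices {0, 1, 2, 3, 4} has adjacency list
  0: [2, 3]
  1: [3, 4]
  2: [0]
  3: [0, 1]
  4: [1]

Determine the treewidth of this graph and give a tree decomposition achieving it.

Treewidth 1.
One such decomposition:
Bags: B1 = {1, 4}  B2 = {1, 3}  B3 = {0, 3}  B4 = {0, 2}
Tree: B1–B2, B2–B3, B3–B4

Every bag has size at most 2, so the width is 2 − 1 = 1 and tw(G) ≤ 1. Since G has at least one edge (e.g. 4–1), it is not an edgeless graph, so tw(G) ≥ 1. The upper and lower bounds meet at 1, so that is the treewidth.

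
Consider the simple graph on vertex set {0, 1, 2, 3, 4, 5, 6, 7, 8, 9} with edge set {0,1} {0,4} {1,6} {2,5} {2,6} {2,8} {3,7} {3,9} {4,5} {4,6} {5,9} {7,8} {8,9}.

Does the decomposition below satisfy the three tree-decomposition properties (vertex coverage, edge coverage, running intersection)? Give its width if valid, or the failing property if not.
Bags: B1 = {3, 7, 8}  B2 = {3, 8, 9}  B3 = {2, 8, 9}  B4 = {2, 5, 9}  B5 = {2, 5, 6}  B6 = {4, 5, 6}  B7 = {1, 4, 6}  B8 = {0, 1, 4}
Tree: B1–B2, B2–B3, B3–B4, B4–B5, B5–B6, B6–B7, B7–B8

Vertex coverage: the bags together contain {0, 1, 2, 3, 4, 5, 6, 7, 8, 9}, the full vertex set. Edge coverage: each edge of G has both endpoints in at least one bag. Running intersection: for every vertex, the bags containing it form a connected subtree. All three properties hold, so this is a valid tree decomposition of width max|bag| − 1 = 2, and hence tw(G) ≤ 2.

Yes; width 2.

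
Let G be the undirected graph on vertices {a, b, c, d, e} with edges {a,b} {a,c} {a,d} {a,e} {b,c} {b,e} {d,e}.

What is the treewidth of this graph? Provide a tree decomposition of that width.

Treewidth 2.
One optimal decomposition is:
Bags: B1 = {a, b, e}  B2 = {a, d, e}  B3 = {a, b, c}
Tree: B1–B2, B1–B3

Every bag has size at most 3, so the width is 3 − 1 = 2 and tw(G) ≤ 2. For the lower bound, the 3 vertices {a, d, e} are pairwise adjacent, and any tree decomposition puts a clique entirely inside one bag — forcing width ≥ 2. Combining the bounds, tw(G) = 2.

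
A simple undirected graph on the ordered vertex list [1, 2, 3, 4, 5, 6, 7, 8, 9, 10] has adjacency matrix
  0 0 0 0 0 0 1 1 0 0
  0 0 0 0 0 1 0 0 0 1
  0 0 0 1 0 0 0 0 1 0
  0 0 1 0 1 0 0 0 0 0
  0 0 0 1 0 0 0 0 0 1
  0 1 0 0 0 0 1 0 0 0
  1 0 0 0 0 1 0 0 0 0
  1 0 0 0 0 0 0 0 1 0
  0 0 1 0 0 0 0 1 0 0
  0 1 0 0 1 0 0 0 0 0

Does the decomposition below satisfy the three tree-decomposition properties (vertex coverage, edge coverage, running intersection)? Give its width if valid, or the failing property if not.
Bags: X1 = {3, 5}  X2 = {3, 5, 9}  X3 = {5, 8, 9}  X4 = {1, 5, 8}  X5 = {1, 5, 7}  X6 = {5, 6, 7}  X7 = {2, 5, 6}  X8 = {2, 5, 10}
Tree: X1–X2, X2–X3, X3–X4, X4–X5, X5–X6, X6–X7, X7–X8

A tree decomposition must satisfy three properties: every vertex lies in some bag; for every edge, both endpoints lie together in some bag; and for every vertex, the bags containing it form a connected subtree. Here vertex 4 appears in no bag, so the decomposition is invalid.

No — vertex 4 appears in no bag.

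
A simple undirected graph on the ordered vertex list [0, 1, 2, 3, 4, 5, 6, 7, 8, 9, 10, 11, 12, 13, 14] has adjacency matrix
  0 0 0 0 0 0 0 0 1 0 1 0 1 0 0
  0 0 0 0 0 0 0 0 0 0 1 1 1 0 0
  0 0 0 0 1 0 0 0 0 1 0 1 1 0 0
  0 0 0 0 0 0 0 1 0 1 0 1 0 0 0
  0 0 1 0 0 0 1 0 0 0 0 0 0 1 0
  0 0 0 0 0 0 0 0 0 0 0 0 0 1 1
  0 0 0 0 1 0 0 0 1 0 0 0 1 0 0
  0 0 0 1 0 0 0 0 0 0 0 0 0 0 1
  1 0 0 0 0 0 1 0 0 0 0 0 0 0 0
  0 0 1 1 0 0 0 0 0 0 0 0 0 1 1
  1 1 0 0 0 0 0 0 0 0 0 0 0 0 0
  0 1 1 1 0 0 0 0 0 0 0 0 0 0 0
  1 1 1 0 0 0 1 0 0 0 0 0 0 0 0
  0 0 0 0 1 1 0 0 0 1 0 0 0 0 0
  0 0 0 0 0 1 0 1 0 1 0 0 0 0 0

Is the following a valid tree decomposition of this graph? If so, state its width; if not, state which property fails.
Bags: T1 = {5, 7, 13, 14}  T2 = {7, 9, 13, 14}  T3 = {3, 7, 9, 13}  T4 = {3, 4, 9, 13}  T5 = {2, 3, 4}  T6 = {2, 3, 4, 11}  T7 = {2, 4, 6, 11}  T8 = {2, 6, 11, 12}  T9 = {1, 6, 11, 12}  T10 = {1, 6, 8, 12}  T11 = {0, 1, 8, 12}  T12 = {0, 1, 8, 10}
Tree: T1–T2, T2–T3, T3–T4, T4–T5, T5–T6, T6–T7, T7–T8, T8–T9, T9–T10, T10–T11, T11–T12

A tree decomposition must satisfy three properties: every vertex lies in some bag; for every edge, both endpoints lie together in some bag; and for every vertex, the bags containing it form a connected subtree. Here edge (9,2) lies in no bag, so the decomposition is invalid.

No — edge (9,2) lies in no bag.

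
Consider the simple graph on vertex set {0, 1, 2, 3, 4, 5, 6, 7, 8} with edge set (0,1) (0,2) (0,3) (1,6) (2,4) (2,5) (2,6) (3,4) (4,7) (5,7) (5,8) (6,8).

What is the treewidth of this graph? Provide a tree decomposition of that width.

Treewidth 3.
Bags: B1 = {0, 1, 3, 4}  B2 = {0, 1, 2, 4}  B3 = {1, 2, 4, 6}  B4 = {2, 4, 6, 7}  B5 = {2, 5, 6, 7}  B6 = {5, 6, 7, 8}
Tree: B1–B2, B2–B3, B3–B4, B4–B5, B5–B6

Every bag has size at most 4, so the width is 4 − 1 = 3 and tw(G) ≤ 3. For the lower bound: the 4 vertex sets {0,1,3}, {4}, {2}, {5,6,7,8} are disjoint, each induces a connected subgraph, and every pair is joined by at least one edge of G. Contracting each set to a single vertex therefore yields K_{4} as a minor, and since treewidth is minor-monotone, tw(G) ≥ tw(K_{4}) = 3. Hence tw(G) = 3 exactly.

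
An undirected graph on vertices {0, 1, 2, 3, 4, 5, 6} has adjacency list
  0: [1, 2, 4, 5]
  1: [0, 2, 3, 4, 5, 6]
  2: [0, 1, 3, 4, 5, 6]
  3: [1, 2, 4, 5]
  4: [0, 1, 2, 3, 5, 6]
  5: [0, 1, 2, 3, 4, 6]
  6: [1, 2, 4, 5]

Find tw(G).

A width-4 tree decomposition is:
Bags: B1 = {1, 2, 3, 4, 5}  B2 = {1, 2, 4, 5, 6}  B3 = {0, 1, 2, 4, 5}
Tree: B1–B2, B2–B3
Each bag holds 5 vertices, so the decomposition has width 4, which upper-bounds the treewidth. For the lower bound, the 5 vertices {0, 1, 2, 4, 5} are pairwise adjacent, and any tree decomposition puts a clique entirely inside one bag — forcing width ≥ 4. Combining the bounds, tw(G) = 4.

4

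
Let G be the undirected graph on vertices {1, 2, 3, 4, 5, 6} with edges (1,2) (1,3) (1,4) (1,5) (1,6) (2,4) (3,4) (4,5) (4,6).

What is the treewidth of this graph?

2

A width-2 tree decomposition is:
Bags: B1 = {1, 2, 4}  B2 = {1, 4, 5}  B3 = {1, 4, 6}  B4 = {1, 3, 4}
Tree: B1–B2, B2–B3, B3–B4
Each bag holds 3 vertices, so the decomposition has width 2, which upper-bounds the treewidth. For the lower bound, the 3 vertices {1, 2, 4} are pairwise adjacent, and any tree decomposition puts a clique entirely inside one bag — forcing width ≥ 2. Hence tw(G) = 2 exactly.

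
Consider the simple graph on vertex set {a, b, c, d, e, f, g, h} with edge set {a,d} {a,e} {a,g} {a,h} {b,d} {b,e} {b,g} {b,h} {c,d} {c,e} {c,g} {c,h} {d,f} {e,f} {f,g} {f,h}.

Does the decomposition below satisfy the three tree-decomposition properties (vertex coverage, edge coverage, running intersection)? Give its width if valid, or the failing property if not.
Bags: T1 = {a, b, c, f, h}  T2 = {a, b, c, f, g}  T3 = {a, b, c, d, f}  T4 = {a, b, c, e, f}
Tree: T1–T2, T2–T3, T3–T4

Yes; width 4.

Checking the three conditions: (i) the bags cover all of {a, b, c, d, e, f, g, h}; (ii) for each edge, some bag contains both endpoints; (iii) the bags containing any fixed vertex form a subtree. All hold, so the decomposition is valid with width 5 − 1 = 4.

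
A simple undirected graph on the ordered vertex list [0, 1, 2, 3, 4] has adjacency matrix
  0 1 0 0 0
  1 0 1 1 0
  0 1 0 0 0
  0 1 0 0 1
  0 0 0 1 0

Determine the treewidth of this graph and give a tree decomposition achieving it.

Treewidth 1.
Bags: B1 = {0, 1}  B2 = {1, 3}  B3 = {1, 2}  B4 = {3, 4}
Tree: B1–B2, B2–B3, B2–B4

Each bag holds 2 vertices, so the decomposition has width 1, which upper-bounds the treewidth. Any graph with an edge has treewidth ≥ 1, and G has the edge 0–1. Combining the bounds, tw(G) = 1.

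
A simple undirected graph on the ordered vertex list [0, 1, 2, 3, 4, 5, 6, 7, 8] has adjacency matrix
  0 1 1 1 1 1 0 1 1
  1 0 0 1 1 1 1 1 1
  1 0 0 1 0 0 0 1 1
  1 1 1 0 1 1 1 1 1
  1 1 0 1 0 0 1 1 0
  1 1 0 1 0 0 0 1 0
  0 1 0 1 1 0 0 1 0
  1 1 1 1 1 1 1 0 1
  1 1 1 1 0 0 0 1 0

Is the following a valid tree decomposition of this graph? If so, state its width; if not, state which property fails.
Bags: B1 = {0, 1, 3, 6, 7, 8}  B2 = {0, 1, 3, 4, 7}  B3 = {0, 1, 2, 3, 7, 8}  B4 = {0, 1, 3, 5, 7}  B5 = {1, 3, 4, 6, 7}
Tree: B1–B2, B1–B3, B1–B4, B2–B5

No — bags containing vertex 6 are not connected in the tree.

A tree decomposition must satisfy three properties: every vertex lies in some bag; for every edge, both endpoints lie together in some bag; and for every vertex, the bags containing it form a connected subtree. Here bags containing vertex 6 are not connected in the tree, so the decomposition is invalid.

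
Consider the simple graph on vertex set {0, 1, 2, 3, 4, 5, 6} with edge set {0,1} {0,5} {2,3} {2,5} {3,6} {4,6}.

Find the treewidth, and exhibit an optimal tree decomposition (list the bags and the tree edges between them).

Each bag holds 2 vertices, so the decomposition has width 1, which upper-bounds the treewidth. Since G has at least one edge (e.g. 1–0), it is not an edgeless graph, so tw(G) ≥ 1. Hence tw(G) = 1 exactly.

Treewidth 1.
One optimal decomposition is:
Bags: B1 = {0, 1}  B2 = {0, 5}  B3 = {2, 5}  B4 = {2, 3}  B5 = {3, 6}  B6 = {4, 6}
Tree: B1–B2, B2–B3, B3–B4, B4–B5, B5–B6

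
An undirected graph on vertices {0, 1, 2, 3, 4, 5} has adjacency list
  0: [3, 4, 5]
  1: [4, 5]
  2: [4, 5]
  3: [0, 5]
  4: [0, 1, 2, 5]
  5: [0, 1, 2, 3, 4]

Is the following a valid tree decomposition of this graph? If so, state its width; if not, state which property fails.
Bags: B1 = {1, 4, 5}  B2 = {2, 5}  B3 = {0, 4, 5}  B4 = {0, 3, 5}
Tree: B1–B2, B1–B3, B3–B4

No — edge (4,2) lies in no bag.

A tree decomposition must satisfy three properties: every vertex lies in some bag; for every edge, both endpoints lie together in some bag; and for every vertex, the bags containing it form a connected subtree. Here edge (4,2) lies in no bag, so the decomposition is invalid.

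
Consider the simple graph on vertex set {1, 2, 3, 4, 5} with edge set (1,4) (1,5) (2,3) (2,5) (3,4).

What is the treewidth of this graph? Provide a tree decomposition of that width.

The largest bag has 3 vertices, giving width 2; this decomposition certifies tw(G) ≤ 2. Since 2–5–1–4–3–2 is a cycle in G, G is not acyclic. Forests are exactly the graphs of treewidth ≤ 1, so tw(G) ≥ 2. The upper and lower bounds meet at 2, so that is the treewidth.

Treewidth 2.
One optimal decomposition is:
Bags: B1 = {1, 2, 5}  B2 = {1, 2, 4}  B3 = {2, 3, 4}
Tree: B1–B2, B2–B3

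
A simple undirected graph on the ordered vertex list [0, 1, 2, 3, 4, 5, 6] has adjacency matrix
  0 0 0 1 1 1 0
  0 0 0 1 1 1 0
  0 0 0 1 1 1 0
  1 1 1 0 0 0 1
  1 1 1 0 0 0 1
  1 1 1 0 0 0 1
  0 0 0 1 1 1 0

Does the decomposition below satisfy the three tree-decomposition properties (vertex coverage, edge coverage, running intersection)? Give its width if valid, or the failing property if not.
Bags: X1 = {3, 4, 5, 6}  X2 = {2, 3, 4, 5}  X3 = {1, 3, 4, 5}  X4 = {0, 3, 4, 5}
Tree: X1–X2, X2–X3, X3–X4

Yes; width 3.

Checking the three conditions: (i) the bags cover all of {0, 1, 2, 3, 4, 5, 6}; (ii) for each edge, some bag contains both endpoints; (iii) the bags containing any fixed vertex form a subtree. All hold, so the decomposition is valid with width 4 − 1 = 3.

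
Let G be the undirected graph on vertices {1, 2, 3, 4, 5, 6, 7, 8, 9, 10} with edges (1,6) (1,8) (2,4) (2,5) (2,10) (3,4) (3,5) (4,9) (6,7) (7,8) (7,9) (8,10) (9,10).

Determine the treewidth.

2

A width-2 tree decomposition is:
Bags: B1 = {2, 3, 5}  B2 = {2, 3, 4}  B3 = {2, 4, 10}  B4 = {4, 9, 10}  B5 = {8, 9, 10}  B6 = {7, 8, 9}  B7 = {1, 7, 8}  B8 = {1, 6, 7}
Tree: B1–B2, B2–B3, B3–B4, B4–B5, B5–B6, B6–B7, B7–B8
Every bag has size at most 3, so the width is 3 − 1 = 2 and tw(G) ≤ 2. Since 5–3–4–2–5 is a cycle in G, G is not acyclic. Forests are exactly the graphs of treewidth ≤ 1, so tw(G) ≥ 2. Combining the bounds, tw(G) = 2.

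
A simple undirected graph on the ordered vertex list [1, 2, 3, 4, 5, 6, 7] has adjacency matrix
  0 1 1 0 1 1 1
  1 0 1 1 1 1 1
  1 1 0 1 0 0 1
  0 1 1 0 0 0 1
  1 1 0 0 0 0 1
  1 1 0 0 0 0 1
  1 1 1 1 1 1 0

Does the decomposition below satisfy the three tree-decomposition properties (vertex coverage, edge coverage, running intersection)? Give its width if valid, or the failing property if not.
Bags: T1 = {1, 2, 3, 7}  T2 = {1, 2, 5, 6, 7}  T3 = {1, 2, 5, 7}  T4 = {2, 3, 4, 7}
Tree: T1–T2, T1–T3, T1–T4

A tree decomposition must satisfy three properties: every vertex lies in some bag; for every edge, both endpoints lie together in some bag; and for every vertex, the bags containing it form a connected subtree. Here bags containing vertex 5 are not connected in the tree, so the decomposition is invalid.

No — bags containing vertex 5 are not connected in the tree.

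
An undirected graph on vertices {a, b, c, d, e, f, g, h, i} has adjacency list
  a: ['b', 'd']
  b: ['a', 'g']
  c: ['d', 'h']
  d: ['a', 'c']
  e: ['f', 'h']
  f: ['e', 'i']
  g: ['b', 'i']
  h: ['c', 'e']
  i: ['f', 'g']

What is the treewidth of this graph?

A width-2 tree decomposition is:
Bags: B1 = {f, g, i}  B2 = {b, f, g}  B3 = {a, b, f}  B4 = {a, d, f}  B5 = {c, d, f}  B6 = {c, f, h}  B7 = {e, f, h}
Tree: B1–B2, B2–B3, B3–B4, B4–B5, B5–B6, B6–B7
The largest bag has 3 vertices, giving width 2; this decomposition certifies tw(G) ≤ 2. Since f–i–g–b–a–d–c–h–e–f is a cycle in G, G is not acyclic. Forests are exactly the graphs of treewidth ≤ 1, so tw(G) ≥ 2. Combining the bounds, tw(G) = 2.

2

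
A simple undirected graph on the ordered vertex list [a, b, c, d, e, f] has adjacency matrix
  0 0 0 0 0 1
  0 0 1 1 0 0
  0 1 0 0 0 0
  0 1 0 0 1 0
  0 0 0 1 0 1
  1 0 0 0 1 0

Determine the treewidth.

1

A width-1 tree decomposition is:
Bags: B1 = {a, f}  B2 = {e, f}  B3 = {d, e}  B4 = {b, d}  B5 = {b, c}
Tree: B1–B2, B2–B3, B3–B4, B4–B5
The largest bag has 2 vertices, giving width 1; this decomposition certifies tw(G) ≤ 1. G has an edge, so its treewidth is at least 1. Combining the bounds, tw(G) = 1.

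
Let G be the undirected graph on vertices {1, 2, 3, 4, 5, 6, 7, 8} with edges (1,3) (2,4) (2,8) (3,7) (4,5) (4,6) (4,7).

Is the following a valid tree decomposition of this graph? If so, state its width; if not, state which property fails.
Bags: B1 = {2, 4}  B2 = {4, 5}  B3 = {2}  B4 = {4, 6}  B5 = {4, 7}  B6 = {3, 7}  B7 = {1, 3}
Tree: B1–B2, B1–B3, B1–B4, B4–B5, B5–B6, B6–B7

A tree decomposition must satisfy three properties: every vertex lies in some bag; for every edge, both endpoints lie together in some bag; and for every vertex, the bags containing it form a connected subtree. Here vertex 8 appears in no bag, so the decomposition is invalid.

No — vertex 8 appears in no bag.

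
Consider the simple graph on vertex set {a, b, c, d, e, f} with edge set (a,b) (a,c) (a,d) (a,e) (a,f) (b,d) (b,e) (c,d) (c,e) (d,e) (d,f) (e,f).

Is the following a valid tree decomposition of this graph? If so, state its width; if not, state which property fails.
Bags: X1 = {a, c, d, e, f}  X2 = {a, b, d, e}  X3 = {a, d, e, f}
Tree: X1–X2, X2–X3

No — bags containing vertex f are not connected in the tree.

A tree decomposition must satisfy three properties: every vertex lies in some bag; for every edge, both endpoints lie together in some bag; and for every vertex, the bags containing it form a connected subtree. Here bags containing vertex f are not connected in the tree, so the decomposition is invalid.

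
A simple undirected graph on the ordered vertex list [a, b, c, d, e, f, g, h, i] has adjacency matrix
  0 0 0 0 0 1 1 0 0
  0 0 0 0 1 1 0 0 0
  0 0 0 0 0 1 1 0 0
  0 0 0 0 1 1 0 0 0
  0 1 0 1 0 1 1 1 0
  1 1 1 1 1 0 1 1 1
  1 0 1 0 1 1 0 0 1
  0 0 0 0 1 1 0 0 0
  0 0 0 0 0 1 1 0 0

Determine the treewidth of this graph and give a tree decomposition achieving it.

Each bag holds 3 vertices, so the decomposition has width 2, which upper-bounds the treewidth. On the other hand G contains the 3-clique {d, e, f}. A clique must lie in a single bag of any decomposition, so no decomposition can have width below 2. Hence tw(G) = 2 exactly.

Treewidth 2.
One such decomposition:
Bags: B1 = {a, f, g}  B2 = {e, f, g}  B3 = {b, e, f}  B4 = {f, g, i}  B5 = {e, f, h}  B6 = {c, f, g}  B7 = {d, e, f}
Tree: B1–B2, B2–B3, B1–B4, B2–B5, B1–B6, B2–B7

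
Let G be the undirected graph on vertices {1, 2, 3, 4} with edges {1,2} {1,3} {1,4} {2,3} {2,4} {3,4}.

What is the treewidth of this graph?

A width-3 tree decomposition is:
Bags: B1 = {1, 2, 3, 4}
Tree: (single bag)
A single bag containing all 4 vertices is trivially a valid decomposition of width 3. For the lower bound, the 4 vertices {1, 2, 3, 4} are pairwise adjacent, and any tree decomposition puts a clique entirely inside one bag — forcing width ≥ 3. Hence tw(G) = 3 exactly.

3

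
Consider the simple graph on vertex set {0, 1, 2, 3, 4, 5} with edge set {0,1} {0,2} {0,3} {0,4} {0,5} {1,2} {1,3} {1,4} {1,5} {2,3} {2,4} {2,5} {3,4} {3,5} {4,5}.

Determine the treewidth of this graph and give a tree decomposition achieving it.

A single bag containing all 6 vertices is trivially a valid decomposition of width 5. Conversely, {0, 1, 2, 3, 4, 5} is a clique of size 6, and the vertices of any clique must share a bag in every tree decomposition; so some bag has ≥ 6 vertices and tw(G) ≥ 5. Therefore the treewidth is 5.

Treewidth 5.
One optimal decomposition is:
Bags: B1 = {0, 1, 2, 3, 4, 5}
Tree: (single bag)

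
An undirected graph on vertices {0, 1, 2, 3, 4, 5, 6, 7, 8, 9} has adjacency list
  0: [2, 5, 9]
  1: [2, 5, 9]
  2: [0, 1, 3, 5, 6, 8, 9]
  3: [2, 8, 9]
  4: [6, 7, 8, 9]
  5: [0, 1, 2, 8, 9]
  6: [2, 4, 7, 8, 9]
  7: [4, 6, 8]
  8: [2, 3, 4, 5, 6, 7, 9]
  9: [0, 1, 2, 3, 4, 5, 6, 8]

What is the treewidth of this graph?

A width-3 tree decomposition is:
Bags: B1 = {2, 5, 8, 9}  B2 = {2, 3, 8, 9}  B3 = {2, 6, 8, 9}  B4 = {4, 6, 8, 9}  B5 = {0, 2, 5, 9}  B6 = {1, 2, 5, 9}  B7 = {4, 6, 7, 8}
Tree: B1–B2, B1–B3, B3–B4, B1–B5, B5–B6, B4–B7
Each bag holds 4 vertices, so the decomposition has width 3, which upper-bounds the treewidth. For the lower bound, the 4 vertices {2, 3, 8, 9} are pairwise adjacent, and any tree decomposition puts a clique entirely inside one bag — forcing width ≥ 3. Combining the bounds, tw(G) = 3.

3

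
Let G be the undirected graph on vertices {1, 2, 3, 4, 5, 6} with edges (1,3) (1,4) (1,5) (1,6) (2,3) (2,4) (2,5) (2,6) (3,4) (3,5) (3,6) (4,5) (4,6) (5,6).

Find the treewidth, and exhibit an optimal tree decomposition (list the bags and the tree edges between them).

Treewidth 4.
One optimal decomposition is:
Bags: B1 = {1, 3, 4, 5, 6}  B2 = {2, 3, 4, 5, 6}
Tree: B1–B2

Every bag has size at most 5, so the width is 5 − 1 = 4 and tw(G) ≤ 4. On the other hand G contains the 5-clique {1, 3, 4, 5, 6}. A clique must lie in a single bag of any decomposition, so no decomposition can have width below 4. Hence tw(G) = 4 exactly.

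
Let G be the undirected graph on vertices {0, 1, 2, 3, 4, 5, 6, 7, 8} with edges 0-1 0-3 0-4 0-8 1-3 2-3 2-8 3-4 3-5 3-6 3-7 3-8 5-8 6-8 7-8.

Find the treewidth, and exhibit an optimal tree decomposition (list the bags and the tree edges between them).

Every bag has size at most 3, so the width is 3 − 1 = 2 and tw(G) ≤ 2. Conversely, {0, 3, 8} is a clique of size 3, and the vertices of any clique must share a bag in every tree decomposition; so some bag has ≥ 3 vertices and tw(G) ≥ 2. The upper and lower bounds meet at 2, so that is the treewidth.

Treewidth 2.
Bags: B1 = {0, 3, 4}  B2 = {0, 1, 3}  B3 = {0, 3, 8}  B4 = {3, 7, 8}  B5 = {3, 6, 8}  B6 = {2, 3, 8}  B7 = {3, 5, 8}
Tree: B1–B2, B2–B3, B3–B4, B3–B5, B4–B6, B6–B7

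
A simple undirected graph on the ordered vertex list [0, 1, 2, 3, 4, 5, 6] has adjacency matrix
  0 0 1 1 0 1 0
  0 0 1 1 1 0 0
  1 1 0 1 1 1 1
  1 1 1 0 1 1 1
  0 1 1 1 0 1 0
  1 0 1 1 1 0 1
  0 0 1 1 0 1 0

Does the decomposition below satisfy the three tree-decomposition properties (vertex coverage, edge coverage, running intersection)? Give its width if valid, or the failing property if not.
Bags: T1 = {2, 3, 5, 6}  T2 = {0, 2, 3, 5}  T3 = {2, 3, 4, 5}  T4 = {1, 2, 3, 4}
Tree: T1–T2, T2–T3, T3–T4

Yes; width 3.

Vertex coverage: the bags together contain {0, 1, 2, 3, 4, 5, 6}, the full vertex set. Edge coverage: each edge of G has both endpoints in at least one bag. Running intersection: for every vertex, the bags containing it form a connected subtree. All three properties hold, so this is a valid tree decomposition of width max|bag| − 1 = 3, and hence tw(G) ≤ 3.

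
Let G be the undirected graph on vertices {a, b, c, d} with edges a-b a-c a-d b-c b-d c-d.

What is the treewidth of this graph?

A width-3 tree decomposition is:
Bags: B1 = {a, b, c, d}
Tree: (single bag)
With just one bag of size 4, the width is 4 − 1 = 3, so tw(G) ≤ 3. On the other hand G contains the 4-clique {a, b, c, d}. A clique must lie in a single bag of any decomposition, so no decomposition can have width below 3. Therefore the treewidth is 3.

3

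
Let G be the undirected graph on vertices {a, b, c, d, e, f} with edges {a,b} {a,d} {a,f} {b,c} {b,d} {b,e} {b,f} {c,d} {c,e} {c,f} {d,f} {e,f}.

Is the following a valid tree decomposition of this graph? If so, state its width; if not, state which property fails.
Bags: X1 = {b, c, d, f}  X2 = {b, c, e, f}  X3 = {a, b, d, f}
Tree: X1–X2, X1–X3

Yes; width 3.

Every vertex of G appears in some bag (union = {a, b, c, d, e, f}); every edge is covered by a bag; and for each vertex v the set of bags containing v is connected in the bag tree. The decomposition is therefore valid. The largest bag has 4 vertices, so the width is 3.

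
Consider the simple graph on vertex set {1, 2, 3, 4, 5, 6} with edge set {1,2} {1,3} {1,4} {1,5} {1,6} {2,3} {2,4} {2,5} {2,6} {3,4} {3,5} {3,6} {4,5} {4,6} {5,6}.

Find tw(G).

5

A width-5 tree decomposition is:
Bags: B1 = {1, 2, 3, 4, 5, 6}
Tree: (single bag)
With just one bag of size 6, the width is 6 − 1 = 5, so tw(G) ≤ 5. For the lower bound, the 6 vertices {1, 2, 3, 4, 5, 6} are pairwise adjacent, and any tree decomposition puts a clique entirely inside one bag — forcing width ≥ 5. Therefore the treewidth is 5.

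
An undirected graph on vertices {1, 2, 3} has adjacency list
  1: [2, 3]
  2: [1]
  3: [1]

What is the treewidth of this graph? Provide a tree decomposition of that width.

Treewidth 1.
Bags: B1 = {1, 3}  B2 = {1, 2}
Tree: B1–B2

Each bag holds 2 vertices, so the decomposition has width 1, which upper-bounds the treewidth. G has an edge, so its treewidth is at least 1. Hence tw(G) = 1 exactly.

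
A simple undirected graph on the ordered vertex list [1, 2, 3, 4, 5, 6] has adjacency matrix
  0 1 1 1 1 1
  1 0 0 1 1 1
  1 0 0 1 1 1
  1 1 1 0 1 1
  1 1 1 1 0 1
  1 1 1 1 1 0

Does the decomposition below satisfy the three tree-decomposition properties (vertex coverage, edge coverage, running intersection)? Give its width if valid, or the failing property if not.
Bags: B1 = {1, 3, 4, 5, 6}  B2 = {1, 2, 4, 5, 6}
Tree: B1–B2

Vertex coverage: the bags together contain {1, 2, 3, 4, 5, 6}, the full vertex set. Edge coverage: each edge of G has both endpoints in at least one bag. Running intersection: for every vertex, the bags containing it form a connected subtree. All three properties hold, so this is a valid tree decomposition of width max|bag| − 1 = 4, and hence tw(G) ≤ 4.

Yes; width 4.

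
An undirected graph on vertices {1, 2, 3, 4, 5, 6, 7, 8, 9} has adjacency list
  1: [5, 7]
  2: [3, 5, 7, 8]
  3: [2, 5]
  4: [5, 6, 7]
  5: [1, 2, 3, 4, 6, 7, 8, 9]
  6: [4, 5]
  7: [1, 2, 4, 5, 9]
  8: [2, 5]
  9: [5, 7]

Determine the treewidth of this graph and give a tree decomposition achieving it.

Every bag has size at most 3, so the width is 3 − 1 = 2 and tw(G) ≤ 2. Conversely, {2, 5, 8} is a clique of size 3, and the vertices of any clique must share a bag in every tree decomposition; so some bag has ≥ 3 vertices and tw(G) ≥ 2. Therefore the treewidth is 2.

Treewidth 2.
Bags: B1 = {2, 5, 7}  B2 = {4, 5, 7}  B3 = {2, 5, 8}  B4 = {5, 7, 9}  B5 = {1, 5, 7}  B6 = {2, 3, 5}  B7 = {4, 5, 6}
Tree: B1–B2, B1–B3, B1–B4, B1–B5, B3–B6, B2–B7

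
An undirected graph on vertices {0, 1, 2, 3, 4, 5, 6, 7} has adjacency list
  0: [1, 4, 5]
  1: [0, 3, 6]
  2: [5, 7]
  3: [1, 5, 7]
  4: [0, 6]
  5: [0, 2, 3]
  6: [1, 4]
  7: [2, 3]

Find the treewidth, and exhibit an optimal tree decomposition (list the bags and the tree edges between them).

Every bag has size at most 3, so the width is 3 − 1 = 2 and tw(G) ≤ 2. For the lower bound, G contains the cycle 4–6–1–0–4, so G is not a forest; only forests have treewidth ≤ 1, hence tw(G) ≥ 2. The upper and lower bounds meet at 2, so that is the treewidth.

Treewidth 2.
Bags: B1 = {0, 4, 6}  B2 = {0, 1, 6}  B3 = {0, 1, 5}  B4 = {1, 3, 5}  B5 = {2, 3, 5}  B6 = {2, 3, 7}
Tree: B1–B2, B2–B3, B3–B4, B4–B5, B5–B6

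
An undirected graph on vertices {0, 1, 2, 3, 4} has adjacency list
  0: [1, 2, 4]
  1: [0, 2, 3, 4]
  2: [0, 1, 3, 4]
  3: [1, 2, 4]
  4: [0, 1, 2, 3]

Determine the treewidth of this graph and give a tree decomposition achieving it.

Every bag has size at most 4, so the width is 4 − 1 = 3 and tw(G) ≤ 3. Conversely, {0, 1, 2, 4} is a clique of size 4, and the vertices of any clique must share a bag in every tree decomposition; so some bag has ≥ 4 vertices and tw(G) ≥ 3. Hence tw(G) = 3 exactly.

Treewidth 3.
One optimal decomposition is:
Bags: B1 = {1, 2, 3, 4}  B2 = {0, 1, 2, 4}
Tree: B1–B2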